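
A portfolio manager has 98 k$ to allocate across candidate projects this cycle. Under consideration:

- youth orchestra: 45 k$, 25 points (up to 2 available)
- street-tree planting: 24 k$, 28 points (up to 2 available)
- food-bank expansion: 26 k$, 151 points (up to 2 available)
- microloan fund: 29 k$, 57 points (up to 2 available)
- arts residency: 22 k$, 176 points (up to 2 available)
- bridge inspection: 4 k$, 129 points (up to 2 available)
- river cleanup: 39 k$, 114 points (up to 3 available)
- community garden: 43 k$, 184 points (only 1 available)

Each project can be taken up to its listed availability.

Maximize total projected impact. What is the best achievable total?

794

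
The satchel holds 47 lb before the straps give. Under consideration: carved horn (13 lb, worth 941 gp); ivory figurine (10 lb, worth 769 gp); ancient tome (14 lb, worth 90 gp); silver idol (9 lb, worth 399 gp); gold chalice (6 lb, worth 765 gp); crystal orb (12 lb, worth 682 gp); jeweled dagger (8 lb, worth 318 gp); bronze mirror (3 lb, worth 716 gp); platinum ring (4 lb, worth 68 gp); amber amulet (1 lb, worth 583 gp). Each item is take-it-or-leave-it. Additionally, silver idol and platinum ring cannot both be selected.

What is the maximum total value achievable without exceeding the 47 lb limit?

4456

Taking carved horn + ivory figurine + gold chalice + crystal orb + bronze mirror + amber amulet: 45 lb used, 4456 in value.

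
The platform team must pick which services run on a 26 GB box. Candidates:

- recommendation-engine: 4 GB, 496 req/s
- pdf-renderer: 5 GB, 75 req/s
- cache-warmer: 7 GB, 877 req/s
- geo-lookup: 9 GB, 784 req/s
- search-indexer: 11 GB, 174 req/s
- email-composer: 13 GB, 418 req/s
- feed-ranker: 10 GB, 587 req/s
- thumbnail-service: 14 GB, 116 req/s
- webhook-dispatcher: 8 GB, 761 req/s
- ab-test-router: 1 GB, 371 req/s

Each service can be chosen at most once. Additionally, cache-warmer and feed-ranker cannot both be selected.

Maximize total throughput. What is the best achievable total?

Density check — ab-test-router 371.00, cache-warmer 125.29, recommendation-engine 124.00 are the best per GB.
A density-first pass picks recommendation-engine + pdf-renderer + cache-warmer + webhook-dispatcher + ab-test-router — 2580 at 25 GB.
The 9 GB tied up in recommendation-engine and pdf-renderer is better spent on geo-lookup — total rises to 2793 (25 GB).

2793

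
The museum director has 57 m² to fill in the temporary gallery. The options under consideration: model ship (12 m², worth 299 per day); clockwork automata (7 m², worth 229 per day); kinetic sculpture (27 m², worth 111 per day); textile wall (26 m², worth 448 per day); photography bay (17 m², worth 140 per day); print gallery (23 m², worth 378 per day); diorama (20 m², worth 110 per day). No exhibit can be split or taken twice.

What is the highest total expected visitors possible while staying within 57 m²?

1055

Ranking by ratio (expected visitors/m²): clockwork automata 32.71, model ship 24.92, textile wall 17.23, print gallery 16.43.
Taking the top-ratio exhibits first gives model ship + clockwork automata + textile wall for 976 (45 m²).
Replace model ship with print gallery: the trade gains 79 net, giving 1055 at 56 m².
Runner-up model ship + clockwork automata + textile wall tops out at 976.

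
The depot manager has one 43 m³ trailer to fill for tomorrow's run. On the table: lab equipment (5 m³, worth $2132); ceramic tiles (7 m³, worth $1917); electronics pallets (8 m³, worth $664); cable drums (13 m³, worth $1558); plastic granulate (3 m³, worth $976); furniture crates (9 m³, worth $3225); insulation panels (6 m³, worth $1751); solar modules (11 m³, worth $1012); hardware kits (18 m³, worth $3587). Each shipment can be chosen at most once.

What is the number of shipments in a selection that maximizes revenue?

5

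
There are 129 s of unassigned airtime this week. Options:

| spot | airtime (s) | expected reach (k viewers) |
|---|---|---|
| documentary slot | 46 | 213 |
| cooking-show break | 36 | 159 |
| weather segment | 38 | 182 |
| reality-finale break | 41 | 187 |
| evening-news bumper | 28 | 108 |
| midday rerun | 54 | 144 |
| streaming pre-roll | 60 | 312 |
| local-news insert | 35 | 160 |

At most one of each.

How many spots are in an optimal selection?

Best achievable expected reach is 607.
reality-finale break + evening-news bumper + streaming pre-roll hits 607 at 129 s.
Any selection reaching 607 contains exactly 3 spots.

3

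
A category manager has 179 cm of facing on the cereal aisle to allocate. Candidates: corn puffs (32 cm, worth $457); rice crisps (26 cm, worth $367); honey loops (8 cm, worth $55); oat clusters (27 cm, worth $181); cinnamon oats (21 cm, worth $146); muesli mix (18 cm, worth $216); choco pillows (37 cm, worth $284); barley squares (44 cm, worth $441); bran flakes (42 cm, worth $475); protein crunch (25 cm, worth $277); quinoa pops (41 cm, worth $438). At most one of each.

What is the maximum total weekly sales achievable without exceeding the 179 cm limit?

2072

Taking the top-ratio products first gives corn puffs + rice crisps + honey loops + cinnamon oats + muesli mix + bran flakes + protein crunch for 1993 (172 cm).
Dropping cinnamon oats and muesli mix frees 39 cm; slotting in barley squares (44 cm) lifts the total to 2072 at 177 cm.
Runner-up corn puffs + rice crisps + honey loops + bran flakes + protein crunch + quinoa pops tops out at 2069.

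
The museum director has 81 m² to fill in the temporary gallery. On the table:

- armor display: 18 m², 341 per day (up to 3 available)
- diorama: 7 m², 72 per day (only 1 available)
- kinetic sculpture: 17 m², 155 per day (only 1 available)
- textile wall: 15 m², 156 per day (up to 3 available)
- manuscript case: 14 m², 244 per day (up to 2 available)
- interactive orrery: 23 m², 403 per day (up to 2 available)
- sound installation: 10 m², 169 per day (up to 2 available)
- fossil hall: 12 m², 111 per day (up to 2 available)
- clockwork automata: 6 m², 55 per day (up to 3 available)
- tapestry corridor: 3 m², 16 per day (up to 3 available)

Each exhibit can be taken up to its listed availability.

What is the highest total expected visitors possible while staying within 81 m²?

1452

Filling by ratio: 3×armor display + interactive orrery + tapestry corridor for 1442, with 1 m² left unused.
The 23 m² tied up in interactive orrery is better spent on manuscript case + sound installation — total rises to 1452 (81 m²).
Nothing else within 81 m² beats 1452.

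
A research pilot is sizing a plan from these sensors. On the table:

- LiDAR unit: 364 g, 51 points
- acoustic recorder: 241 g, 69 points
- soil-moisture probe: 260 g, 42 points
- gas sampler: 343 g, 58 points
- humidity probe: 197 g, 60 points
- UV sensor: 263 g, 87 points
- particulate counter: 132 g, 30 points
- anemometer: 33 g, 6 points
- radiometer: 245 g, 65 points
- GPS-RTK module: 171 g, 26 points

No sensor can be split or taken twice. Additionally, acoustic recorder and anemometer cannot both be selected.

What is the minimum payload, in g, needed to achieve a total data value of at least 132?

460

Look for the lowest-payload combination reaching 132.
humidity probe + UV sensor reaches 147 using 460 g.
No combination under 460 g hits 132.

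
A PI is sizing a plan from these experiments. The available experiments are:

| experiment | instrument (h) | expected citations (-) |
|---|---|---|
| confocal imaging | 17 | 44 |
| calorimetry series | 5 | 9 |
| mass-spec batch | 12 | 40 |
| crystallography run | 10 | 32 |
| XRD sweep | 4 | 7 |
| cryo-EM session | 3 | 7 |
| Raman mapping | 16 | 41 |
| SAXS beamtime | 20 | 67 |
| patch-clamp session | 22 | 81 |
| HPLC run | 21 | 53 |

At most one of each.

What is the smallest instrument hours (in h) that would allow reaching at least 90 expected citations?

27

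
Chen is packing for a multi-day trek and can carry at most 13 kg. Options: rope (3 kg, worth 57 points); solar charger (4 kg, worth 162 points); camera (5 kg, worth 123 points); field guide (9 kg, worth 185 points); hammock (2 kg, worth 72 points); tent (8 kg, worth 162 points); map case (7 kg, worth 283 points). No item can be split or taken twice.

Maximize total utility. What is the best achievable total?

517

Taking solar charger + hammock + map case: 13 kg used, 517 in utility.
Runner-up solar charger + map case tops out at 445.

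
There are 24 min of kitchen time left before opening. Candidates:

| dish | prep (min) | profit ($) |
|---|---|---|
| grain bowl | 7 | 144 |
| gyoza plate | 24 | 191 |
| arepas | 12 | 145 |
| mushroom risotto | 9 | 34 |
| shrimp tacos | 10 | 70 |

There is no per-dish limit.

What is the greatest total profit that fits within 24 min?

Taking 3×grain bowl: 21 min used, 432 in profit.

432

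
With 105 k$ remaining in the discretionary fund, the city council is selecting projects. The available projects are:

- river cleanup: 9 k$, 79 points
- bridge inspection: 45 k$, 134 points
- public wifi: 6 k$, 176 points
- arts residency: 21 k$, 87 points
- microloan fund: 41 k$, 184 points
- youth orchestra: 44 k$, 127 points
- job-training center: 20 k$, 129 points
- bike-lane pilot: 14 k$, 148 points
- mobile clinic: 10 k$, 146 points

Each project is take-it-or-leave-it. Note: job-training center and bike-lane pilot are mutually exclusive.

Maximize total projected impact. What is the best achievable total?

By projected impact per k$: public wifi 29.33, mobile clinic 14.60, bike-lane pilot 10.57 lead.
Best packing: river cleanup + public wifi + arts residency + microloan fund + bike-lane pilot + mobile clinic — 101 k$, 820 total.
An exhaustive check of the 512 subsets confirms 820.

820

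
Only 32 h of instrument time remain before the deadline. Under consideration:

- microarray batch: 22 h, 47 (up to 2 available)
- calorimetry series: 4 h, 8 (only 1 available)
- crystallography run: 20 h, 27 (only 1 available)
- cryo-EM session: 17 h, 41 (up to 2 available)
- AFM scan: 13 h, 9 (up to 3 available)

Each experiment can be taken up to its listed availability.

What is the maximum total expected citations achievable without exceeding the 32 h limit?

55

Ranking by ratio (expected citations/h): cryo-EM session 2.41, microarray batch 2.14, calorimetry series 2.00, crystallography run 1.35.
Greedy by ratio would take calorimetry series + cryo-EM session: 21 h used, total 49.
Dropping cryo-EM session frees 17 h; slotting in microarray batch (22 h) lifts the total to 55 at 26 h.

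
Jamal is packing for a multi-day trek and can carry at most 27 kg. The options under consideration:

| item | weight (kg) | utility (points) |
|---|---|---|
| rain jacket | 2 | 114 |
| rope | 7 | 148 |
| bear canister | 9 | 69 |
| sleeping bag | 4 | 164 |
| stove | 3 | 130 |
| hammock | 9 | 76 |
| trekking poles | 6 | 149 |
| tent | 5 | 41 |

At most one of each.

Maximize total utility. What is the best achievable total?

Density check — rain jacket 57.00, stove 43.33, sleeping bag 41.00, trekking poles 24.83 are the best per kg.
Taking rain jacket + rope + sleeping bag + stove + trekking poles + tent: 27 kg used, 746 in utility.
No other feasible combination exceeds 746.

746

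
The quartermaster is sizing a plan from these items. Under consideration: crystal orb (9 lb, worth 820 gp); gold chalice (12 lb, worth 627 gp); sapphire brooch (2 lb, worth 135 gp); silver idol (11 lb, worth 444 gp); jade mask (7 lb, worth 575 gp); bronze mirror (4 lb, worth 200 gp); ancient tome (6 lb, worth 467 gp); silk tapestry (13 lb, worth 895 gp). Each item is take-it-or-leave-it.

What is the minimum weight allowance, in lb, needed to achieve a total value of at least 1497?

18

Minimise lb subject to total value ≥ 1497.
crystal orb + sapphire brooch + jade mask reaches 1530 using 18 lb.
No combination under 18 lb hits 1497.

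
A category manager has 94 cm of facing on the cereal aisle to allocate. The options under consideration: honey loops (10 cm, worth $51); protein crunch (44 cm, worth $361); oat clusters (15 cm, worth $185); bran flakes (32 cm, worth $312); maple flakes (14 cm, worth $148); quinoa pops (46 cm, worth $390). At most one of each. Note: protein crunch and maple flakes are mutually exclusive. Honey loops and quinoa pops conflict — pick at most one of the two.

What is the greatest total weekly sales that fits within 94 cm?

887

By weekly sales per cm: oat clusters 12.33, maple flakes 10.57, bran flakes 9.75, quinoa pops 8.48 lead.
Greedy by ratio would take honey loops + oat clusters + bran flakes + maple flakes: 71 cm used, total 696.
Dropping honey loops and maple flakes frees 24 cm; slotting in quinoa pops (46 cm) lifts the total to 887 at 93 cm.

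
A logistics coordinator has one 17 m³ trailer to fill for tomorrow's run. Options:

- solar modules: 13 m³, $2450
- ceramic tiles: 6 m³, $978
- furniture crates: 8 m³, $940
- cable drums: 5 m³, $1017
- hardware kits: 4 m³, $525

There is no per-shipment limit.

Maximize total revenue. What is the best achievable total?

3051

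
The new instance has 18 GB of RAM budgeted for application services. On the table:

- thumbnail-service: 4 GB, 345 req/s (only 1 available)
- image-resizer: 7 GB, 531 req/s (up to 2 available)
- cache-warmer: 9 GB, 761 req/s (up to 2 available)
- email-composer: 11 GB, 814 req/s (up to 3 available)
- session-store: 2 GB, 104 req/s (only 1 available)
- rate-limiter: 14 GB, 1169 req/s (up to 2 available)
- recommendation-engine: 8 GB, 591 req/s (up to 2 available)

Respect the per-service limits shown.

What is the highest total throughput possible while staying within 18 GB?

1522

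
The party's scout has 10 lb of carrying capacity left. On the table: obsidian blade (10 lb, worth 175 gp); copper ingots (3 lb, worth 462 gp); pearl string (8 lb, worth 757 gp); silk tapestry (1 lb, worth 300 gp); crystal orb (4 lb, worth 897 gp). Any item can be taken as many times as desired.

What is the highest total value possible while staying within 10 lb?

By value per lb: silk tapestry 300.00, crystal orb 224.25, copper ingots 154.00 lead.
Taking 10×silk tapestry: 10 lb used, 3000 in value.
That's the maximum — no swap from here does better than 3000.

3000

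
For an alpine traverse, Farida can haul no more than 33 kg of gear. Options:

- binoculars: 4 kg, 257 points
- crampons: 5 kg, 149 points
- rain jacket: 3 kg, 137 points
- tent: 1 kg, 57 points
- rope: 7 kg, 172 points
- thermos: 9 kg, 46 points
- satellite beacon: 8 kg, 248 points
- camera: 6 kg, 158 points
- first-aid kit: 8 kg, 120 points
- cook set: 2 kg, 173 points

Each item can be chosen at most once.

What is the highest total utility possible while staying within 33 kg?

1214

Greedy by ratio would take binoculars + crampons + rain jacket + tent + satellite beacon + camera + cook set: 29 kg used, total 1179.
Dropping rain jacket frees 3 kg; slotting in rope (7 kg) lifts the total to 1214 at 33 kg.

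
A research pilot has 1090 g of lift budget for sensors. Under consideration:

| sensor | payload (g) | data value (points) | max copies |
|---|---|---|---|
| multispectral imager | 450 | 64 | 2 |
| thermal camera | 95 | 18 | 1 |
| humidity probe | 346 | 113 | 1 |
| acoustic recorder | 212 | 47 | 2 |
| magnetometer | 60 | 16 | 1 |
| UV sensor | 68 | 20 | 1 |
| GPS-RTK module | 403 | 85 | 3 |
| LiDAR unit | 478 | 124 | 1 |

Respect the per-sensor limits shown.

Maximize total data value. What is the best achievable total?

291

Taking thermal camera + humidity probe + magnetometer + UV sensor + LiDAR unit: 1047 g used, 291 in data value.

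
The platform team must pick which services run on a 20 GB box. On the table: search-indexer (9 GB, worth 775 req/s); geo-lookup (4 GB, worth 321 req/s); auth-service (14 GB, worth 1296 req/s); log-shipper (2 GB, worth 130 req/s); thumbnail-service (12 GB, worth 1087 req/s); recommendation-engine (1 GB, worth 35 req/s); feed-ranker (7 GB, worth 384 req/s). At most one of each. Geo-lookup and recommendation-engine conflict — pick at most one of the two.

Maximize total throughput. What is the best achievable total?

By throughput per GB: auth-service 92.57, thumbnail-service 90.58, search-indexer 86.11 lead.
Taking geo-lookup + auth-service + log-shipper: 20 GB used, 1747 in throughput.

1747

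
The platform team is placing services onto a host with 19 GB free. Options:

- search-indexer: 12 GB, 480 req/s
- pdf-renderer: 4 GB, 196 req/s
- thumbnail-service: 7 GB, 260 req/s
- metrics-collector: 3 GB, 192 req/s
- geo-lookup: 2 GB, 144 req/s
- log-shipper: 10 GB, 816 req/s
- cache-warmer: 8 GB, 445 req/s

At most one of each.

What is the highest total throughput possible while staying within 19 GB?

1348

Density check — log-shipper 81.60, geo-lookup 72.00, metrics-collector 64.00, cache-warmer 55.62 are the best per GB.
Taking pdf-renderer + metrics-collector + geo-lookup + log-shipper: 19 GB used, 1348 in throughput.
An exhaustive check of the 128 subsets confirms 1348.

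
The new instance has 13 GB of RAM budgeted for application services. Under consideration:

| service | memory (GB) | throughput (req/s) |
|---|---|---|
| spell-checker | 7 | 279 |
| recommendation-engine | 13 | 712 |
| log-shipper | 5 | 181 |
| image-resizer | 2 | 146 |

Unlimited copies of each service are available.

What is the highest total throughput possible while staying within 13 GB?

Taking 6×image-resizer: 12 GB used, 876 in throughput.
No other feasible combination exceeds 876.

876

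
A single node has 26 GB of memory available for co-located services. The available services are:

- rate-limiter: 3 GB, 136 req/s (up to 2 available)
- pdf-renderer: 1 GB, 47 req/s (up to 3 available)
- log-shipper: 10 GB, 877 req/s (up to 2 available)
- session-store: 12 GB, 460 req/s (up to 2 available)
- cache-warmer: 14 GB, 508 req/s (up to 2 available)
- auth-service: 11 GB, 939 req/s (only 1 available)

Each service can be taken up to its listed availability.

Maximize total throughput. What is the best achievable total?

Greedy by ratio would take rate-limiter + 3×pdf-renderer + 2×log-shipper: 26 GB used, total 2031.
Dropping pdf-renderer and log-shipper frees 11 GB; slotting in auth-service (11 GB) lifts the total to 2046 at 26 GB.

2046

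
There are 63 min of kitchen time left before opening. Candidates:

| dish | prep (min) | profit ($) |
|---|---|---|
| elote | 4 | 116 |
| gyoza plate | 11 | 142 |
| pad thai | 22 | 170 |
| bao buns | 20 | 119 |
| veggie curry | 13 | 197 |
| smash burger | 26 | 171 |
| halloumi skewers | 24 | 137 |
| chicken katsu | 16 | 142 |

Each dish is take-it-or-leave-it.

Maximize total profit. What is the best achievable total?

651

Greedy by ratio would take elote + gyoza plate + veggie curry + chicken katsu: 44 min used, total 597.
Replace elote with pad thai: the trade gains 54 net, giving 651 at 62 min.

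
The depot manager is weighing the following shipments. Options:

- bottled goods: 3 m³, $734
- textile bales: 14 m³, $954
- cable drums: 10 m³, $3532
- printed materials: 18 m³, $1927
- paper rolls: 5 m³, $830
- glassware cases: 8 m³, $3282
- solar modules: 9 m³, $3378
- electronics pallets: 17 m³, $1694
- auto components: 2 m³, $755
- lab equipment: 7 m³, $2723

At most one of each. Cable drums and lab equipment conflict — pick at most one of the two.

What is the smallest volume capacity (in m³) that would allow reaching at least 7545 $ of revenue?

20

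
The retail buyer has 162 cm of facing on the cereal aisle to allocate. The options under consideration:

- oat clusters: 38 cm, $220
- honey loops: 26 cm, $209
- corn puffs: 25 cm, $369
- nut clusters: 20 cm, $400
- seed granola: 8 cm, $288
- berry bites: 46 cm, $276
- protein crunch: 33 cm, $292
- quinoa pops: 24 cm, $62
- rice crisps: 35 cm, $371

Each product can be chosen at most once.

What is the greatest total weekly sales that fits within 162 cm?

The ratio heuristic lands on honey loops + corn puffs + nut clusters + seed granola + protein crunch + rice crisps (1929) but leaves 15 cm idle.
Replace honey loops with oat clusters: the trade gains 11 net, giving 1940 at 159 cm.
The spare 3 cm is too small for any remaining product, and no exchange beats 1940.

1940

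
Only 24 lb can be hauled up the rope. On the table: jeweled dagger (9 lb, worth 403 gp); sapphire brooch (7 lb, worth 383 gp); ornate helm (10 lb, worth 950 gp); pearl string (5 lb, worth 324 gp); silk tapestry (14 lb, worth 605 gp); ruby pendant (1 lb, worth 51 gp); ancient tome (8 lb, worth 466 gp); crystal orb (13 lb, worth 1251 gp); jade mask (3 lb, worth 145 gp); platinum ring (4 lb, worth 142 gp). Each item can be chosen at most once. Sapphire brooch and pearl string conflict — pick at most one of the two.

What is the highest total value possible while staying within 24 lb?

2252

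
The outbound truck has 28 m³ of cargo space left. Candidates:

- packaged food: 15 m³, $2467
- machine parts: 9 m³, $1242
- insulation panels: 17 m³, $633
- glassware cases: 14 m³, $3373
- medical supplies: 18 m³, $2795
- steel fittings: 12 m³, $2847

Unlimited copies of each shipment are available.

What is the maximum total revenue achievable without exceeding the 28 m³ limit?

By revenue per m³: glassware cases 240.93, steel fittings 237.25, packaged food 164.47, medical supplies 155.28 lead.
Taking 2×glassware cases: 28 m³ used, 6746 in revenue.
Every other selection either busts 28 m³ or fails to beat 6746.

6746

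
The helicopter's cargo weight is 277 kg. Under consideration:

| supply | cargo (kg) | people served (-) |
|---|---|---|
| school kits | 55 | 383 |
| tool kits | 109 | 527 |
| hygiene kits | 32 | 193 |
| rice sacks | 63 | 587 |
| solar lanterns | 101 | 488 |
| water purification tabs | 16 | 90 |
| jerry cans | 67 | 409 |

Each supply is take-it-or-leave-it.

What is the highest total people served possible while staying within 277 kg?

A density-first pass picks school kits + hygiene kits + rice sacks + water purification tabs + jerry cans — 1662 at 233 kg.
Replace jerry cans with tool kits: the trade gains 118 net, giving 1780 at 275 kg.
Runner-up school kits + hygiene kits + rice sacks + solar lanterns + water purification tabs tops out at 1741.

1780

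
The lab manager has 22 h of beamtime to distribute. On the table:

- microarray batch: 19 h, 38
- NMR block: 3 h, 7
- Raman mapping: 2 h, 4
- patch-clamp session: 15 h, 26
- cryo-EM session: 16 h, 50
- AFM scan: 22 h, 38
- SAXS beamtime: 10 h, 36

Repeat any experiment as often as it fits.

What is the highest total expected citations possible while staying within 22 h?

76

Ranking by ratio (expected citations/h): SAXS beamtime 3.60, cryo-EM session 3.12, NMR block 2.33.
Taking Raman mapping + 2×SAXS beamtime: 22 h used, 76 in expected citations.
That's the maximum — no swap from here does better than 76.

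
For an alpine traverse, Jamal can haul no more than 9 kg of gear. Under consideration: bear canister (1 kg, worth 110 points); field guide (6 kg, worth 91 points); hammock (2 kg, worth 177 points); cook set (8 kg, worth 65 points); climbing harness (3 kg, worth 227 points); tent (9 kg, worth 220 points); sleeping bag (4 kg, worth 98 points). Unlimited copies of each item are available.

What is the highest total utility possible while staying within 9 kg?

Ranking by ratio (utility/kg): bear canister 110.00, hammock 88.50, climbing harness 75.67.
9×bear canister uses 9 of the 9 kg and totals 990.

990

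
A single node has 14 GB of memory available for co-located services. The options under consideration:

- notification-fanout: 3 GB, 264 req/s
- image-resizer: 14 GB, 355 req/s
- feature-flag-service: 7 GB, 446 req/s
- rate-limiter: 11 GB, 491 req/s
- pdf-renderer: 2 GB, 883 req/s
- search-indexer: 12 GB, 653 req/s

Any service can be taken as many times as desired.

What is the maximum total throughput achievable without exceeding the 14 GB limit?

7×pdf-renderer uses 14 of the 14 GB and totals 6181.

6181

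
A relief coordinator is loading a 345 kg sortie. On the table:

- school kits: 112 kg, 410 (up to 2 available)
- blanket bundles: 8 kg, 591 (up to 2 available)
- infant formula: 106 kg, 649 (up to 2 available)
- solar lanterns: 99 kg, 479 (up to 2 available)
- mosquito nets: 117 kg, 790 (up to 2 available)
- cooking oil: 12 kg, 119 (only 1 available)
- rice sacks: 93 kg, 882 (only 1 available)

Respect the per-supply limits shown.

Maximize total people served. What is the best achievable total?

3644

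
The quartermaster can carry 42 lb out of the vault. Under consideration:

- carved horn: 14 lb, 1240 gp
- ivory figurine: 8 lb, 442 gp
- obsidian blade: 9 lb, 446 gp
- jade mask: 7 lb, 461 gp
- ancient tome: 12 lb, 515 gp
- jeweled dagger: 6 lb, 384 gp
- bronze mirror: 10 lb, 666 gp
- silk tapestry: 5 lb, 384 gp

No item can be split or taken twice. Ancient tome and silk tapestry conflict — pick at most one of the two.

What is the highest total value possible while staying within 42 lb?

Ranking by ratio (value/lb): carved horn 88.57, silk tapestry 76.80, bronze mirror 66.60.
Taking carved horn + jade mask + jeweled dagger + bronze mirror + silk tapestry: 42 lb used, 3135 in value.
The closest alternative, carved horn + obsidian blade + jade mask + jeweled dagger + silk tapestry, reaches only 2915.

3135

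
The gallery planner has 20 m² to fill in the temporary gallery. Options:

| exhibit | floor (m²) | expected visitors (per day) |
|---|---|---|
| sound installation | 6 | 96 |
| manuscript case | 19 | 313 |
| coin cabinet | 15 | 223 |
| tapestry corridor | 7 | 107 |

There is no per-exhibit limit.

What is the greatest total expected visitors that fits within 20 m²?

313

Taking manuscript case: 19 m² used, 313 in expected visitors.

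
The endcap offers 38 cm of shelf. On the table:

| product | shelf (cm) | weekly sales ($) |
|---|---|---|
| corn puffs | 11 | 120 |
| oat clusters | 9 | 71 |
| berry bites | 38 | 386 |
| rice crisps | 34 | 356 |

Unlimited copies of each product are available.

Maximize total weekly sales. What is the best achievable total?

386

Filling by ratio: 3×corn puffs for 360, with 5 cm left unused.
Replace 3×corn puffs with berry bites: the trade gains 26 net, giving 386 at 38 cm.
Nothing else within 38 cm beats 386.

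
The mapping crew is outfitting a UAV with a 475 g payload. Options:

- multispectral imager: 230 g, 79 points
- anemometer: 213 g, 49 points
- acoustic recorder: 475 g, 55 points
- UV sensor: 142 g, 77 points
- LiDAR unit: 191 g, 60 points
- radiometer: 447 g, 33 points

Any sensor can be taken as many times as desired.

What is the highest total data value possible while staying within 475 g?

231

3×UV sensor uses 426 of the 475 g and totals 231.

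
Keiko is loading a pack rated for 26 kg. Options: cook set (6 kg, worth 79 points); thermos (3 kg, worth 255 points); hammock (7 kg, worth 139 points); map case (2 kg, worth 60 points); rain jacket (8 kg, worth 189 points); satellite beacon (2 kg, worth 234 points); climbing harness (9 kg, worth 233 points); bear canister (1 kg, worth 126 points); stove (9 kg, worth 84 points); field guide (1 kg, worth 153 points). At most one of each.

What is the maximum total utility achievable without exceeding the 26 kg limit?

Ranking by ratio (utility/kg): field guide 153.00, bear canister 126.00, satellite beacon 117.00.
Best packing: thermos + map case + rain jacket + satellite beacon + climbing harness + bear canister + field guide — 26 kg, 1250 total.
An exhaustive check of the 1024 subsets confirms 1250.

1250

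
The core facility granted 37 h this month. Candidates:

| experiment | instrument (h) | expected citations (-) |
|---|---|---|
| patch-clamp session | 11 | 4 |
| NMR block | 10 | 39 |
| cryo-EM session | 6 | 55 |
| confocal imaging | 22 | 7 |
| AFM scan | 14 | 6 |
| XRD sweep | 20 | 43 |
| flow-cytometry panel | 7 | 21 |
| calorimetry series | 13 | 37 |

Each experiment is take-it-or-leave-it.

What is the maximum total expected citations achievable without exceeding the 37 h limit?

152

Density check — cryo-EM session 9.17, NMR block 3.90, flow-cytometry panel 3.00 are the best per h.
Best packing: NMR block + cryo-EM session + flow-cytometry panel + calorimetry series — 36 h, 152 total.
Every other selection either busts 37 h or fails to beat 152.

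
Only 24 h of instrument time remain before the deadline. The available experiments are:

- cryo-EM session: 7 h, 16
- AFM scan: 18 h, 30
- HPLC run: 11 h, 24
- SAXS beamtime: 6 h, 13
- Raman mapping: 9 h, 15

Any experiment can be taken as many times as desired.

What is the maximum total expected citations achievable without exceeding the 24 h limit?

53

Taking the top-ratio experiments first gives 3×cryo-EM session for 48 (21 h).
Replace 2×cryo-EM session with HPLC run + SAXS beamtime: the trade gains 5 net, giving 53 at 24 h.
That's the maximum — no swap from here does better than 53.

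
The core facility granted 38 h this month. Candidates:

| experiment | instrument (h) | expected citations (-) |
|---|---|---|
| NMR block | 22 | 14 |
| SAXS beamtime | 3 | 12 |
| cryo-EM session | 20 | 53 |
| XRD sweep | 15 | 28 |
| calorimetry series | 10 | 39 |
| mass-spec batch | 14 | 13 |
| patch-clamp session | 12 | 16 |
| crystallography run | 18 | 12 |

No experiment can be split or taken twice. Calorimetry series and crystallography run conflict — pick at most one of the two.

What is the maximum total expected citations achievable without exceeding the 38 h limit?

104

Ranking by ratio (expected citations/h): SAXS beamtime 4.00, calorimetry series 3.90, cryo-EM session 2.65, XRD sweep 1.87.
Taking SAXS beamtime + cryo-EM session + calorimetry series: 33 h used, 104 in expected citations.
The spare 5 h is too small for any remaining experiment, and no feasible exchange beats 104.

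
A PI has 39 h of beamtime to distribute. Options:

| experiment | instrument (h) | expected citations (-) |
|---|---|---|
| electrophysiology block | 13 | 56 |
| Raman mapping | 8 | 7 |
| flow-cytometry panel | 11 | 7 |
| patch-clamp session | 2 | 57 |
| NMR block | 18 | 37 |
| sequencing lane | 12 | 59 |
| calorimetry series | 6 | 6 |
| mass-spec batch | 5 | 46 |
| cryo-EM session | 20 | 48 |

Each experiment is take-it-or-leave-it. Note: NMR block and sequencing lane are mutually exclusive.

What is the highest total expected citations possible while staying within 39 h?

By expected citations per h: patch-clamp session 28.50, mass-spec batch 9.20, sequencing lane 4.92, electrophysiology block 4.31 lead.
Electrophysiology block + patch-clamp session + sequencing lane + calorimetry series + mass-spec batch uses 38 of the 39 h and totals 224.
Runner-up electrophysiology block + patch-clamp session + sequencing lane + mass-spec batch tops out at 218.

224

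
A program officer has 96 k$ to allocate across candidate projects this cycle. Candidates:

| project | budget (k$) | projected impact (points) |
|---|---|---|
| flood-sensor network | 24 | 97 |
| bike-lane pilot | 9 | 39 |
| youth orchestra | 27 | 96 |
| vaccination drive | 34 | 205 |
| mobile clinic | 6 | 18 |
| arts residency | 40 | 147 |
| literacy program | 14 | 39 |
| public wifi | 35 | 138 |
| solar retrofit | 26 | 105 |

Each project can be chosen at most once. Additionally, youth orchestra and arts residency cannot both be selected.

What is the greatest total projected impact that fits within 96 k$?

448

The ratio heuristic lands on flood-sensor network + bike-lane pilot + vaccination drive + solar retrofit (446) but leaves 3 k$ idle.
Replace flood-sensor network and bike-lane pilot with public wifi: the trade gains 2 net, giving 448 at 95 k$.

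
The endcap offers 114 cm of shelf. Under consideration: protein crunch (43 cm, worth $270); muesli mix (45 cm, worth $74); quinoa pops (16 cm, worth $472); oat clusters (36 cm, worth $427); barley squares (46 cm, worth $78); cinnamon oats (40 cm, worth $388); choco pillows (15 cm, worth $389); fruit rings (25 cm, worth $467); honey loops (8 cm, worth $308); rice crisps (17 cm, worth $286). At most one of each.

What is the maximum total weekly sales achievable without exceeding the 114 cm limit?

2063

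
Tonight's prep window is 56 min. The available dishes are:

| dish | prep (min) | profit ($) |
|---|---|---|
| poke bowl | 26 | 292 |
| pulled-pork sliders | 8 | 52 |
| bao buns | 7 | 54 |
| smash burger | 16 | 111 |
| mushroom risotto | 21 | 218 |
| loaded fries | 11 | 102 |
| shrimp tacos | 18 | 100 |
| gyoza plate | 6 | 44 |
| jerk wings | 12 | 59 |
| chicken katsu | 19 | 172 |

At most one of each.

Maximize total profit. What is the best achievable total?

566

By profit per min: poke bowl 11.23, mushroom risotto 10.38, loaded fries 9.27, chicken katsu 9.05 lead.
A density-first pass picks poke bowl + bao buns + mushroom risotto — 564 at 54 min.
Dropping bao buns and mushroom risotto frees 28 min; slotting in loaded fries + chicken katsu (30 min) lifts the total to 566 at 56 min.
Nothing else within 56 min beats 566.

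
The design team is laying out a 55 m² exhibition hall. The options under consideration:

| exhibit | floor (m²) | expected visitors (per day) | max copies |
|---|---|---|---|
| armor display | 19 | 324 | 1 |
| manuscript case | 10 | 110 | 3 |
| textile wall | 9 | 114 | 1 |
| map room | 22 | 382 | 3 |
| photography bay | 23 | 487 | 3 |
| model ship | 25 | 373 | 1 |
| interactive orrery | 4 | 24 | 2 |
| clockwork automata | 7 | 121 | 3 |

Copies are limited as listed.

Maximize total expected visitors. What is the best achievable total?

1095

Taking 2×photography bay + clockwork automata: 53 m² used, 1095 in expected visitors.
No other feasible combination exceeds 1095.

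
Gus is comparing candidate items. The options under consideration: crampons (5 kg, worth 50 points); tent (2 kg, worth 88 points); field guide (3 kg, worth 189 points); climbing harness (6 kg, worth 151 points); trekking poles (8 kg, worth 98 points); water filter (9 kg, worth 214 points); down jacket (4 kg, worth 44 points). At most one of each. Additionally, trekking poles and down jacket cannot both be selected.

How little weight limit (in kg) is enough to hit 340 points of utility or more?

Look for the lowest-weight combination reaching 340.
Taking field guide + climbing harness gives 340 (≥ 340) for 9 kg.
Any bundle with less than 9 kg falls short of 340.

9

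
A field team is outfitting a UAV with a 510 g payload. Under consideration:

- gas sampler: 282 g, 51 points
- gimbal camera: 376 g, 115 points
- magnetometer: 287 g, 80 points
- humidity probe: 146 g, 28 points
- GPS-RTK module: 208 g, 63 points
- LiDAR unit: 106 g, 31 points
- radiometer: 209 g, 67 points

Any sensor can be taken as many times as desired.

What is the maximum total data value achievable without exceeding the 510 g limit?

147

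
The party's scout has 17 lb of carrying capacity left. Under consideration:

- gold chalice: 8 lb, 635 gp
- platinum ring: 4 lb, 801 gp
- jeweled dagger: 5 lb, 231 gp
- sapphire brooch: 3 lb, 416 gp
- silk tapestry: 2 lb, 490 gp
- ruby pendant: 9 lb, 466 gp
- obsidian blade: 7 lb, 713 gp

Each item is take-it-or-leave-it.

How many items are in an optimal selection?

4

Best achievable value is 2420.
platinum ring + sapphire brooch + silk tapestry + obsidian blade hits 2420 at 16 lb.
Any selection reaching 2420 contains exactly 4 items.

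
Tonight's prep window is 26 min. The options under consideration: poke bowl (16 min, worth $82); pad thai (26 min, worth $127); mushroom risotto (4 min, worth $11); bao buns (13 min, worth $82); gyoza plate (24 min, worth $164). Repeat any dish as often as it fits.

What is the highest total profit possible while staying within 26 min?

By profit per min: gyoza plate 6.83, bao buns 6.31, poke bowl 5.12 lead.
Taking 2×bao buns: 26 min used, 164 in profit.
No other feasible combination exceeds 164.

164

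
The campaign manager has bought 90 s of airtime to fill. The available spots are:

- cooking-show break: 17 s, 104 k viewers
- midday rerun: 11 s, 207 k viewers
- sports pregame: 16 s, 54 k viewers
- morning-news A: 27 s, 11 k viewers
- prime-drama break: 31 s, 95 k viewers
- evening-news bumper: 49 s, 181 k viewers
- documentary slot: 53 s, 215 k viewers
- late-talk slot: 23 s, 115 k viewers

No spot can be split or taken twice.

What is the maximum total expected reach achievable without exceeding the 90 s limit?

A density-first pass picks cooking-show break + midday rerun + sports pregame + late-talk slot — 480 at 67 s.
Dropping cooking-show break and sports pregame frees 33 s; slotting in documentary slot (53 s) lifts the total to 537 at 87 s.
The closest alternative, cooking-show break + midday rerun + documentary slot, reaches only 526.

537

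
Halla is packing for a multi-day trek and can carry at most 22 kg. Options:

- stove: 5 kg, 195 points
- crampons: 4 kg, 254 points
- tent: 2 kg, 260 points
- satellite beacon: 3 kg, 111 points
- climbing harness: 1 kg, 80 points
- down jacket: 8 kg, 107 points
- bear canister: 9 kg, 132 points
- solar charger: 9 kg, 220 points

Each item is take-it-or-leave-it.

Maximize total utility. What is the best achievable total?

Density check — tent 130.00, climbing harness 80.00, crampons 63.50 are the best per kg.
A density-first pass picks stove + crampons + tent + satellite beacon + climbing harness — 900 at 15 kg.
The 3 kg tied up in satellite beacon is better spent on solar charger — total rises to 1009 (21 kg).
The spare 1 kg is too small for any remaining item, and no exchange beats 1009.

1009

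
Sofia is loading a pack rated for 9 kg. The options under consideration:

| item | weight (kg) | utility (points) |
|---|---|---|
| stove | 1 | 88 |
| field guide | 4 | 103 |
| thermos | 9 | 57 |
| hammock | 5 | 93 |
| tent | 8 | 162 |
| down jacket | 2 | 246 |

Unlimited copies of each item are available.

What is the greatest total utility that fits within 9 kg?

1072

Ranking by ratio (utility/kg): down jacket 123.00, stove 88.00, field guide 25.75, tent 20.25.
Taking stove + 4×down jacket: 9 kg used, 1072 in utility.
Nothing else within 9 kg beats 1072.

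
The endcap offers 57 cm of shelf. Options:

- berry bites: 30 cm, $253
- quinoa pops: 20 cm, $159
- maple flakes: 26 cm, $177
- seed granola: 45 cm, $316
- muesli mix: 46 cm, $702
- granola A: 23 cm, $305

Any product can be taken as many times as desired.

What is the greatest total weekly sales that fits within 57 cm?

Taking muesli mix: 46 cm used, 702 in weekly sales.
Every other selection either busts 57 cm or fails to beat 702.

702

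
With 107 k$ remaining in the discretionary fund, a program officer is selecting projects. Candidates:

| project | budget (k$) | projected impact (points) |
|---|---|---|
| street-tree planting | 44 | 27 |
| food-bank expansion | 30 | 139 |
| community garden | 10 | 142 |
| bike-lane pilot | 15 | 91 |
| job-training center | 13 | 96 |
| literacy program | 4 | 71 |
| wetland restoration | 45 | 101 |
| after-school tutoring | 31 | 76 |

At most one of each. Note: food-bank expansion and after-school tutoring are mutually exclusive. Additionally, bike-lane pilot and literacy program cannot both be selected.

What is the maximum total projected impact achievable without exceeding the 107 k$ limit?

Ranking by ratio (projected impact/k$): literacy program 17.75, community garden 14.20, job-training center 7.38, bike-lane pilot 6.07.
Best packing: food-bank expansion + community garden + job-training center + literacy program + wetland restoration — 102 k$, 549 total.
Next best is community garden + job-training center + literacy program + wetland restoration + after-school tutoring at 486 (103 k$) — short by 63.

549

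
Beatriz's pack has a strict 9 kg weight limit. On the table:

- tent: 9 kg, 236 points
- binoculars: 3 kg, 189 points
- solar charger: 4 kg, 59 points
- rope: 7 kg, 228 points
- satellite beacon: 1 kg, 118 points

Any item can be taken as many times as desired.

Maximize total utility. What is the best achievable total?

Best packing: 9×satellite beacon — 9 kg, 1062 total.
Nothing else within 9 kg beats 1062.

1062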